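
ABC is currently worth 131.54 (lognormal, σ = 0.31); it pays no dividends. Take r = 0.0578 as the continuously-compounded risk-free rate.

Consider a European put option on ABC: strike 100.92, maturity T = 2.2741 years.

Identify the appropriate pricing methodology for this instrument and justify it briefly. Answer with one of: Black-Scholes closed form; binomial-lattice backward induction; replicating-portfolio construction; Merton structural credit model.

Key observation: the instrument is a plain European put (strike 100.92) on a lognormal asset; the exact continuous-time formula applies directly.

framework: Black-Scholes closed form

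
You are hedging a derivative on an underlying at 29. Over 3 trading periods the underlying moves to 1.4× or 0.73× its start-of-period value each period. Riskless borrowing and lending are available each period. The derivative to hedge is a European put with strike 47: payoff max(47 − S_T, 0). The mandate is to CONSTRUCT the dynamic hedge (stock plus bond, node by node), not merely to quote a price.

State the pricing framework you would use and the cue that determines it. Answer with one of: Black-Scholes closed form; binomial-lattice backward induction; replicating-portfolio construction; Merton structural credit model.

Key observation: the mandate to exhibit the hedge at every date and state singles out the replicating-portfolio construction on the 3-period tree with factors 1.4 and 0.73 from 29.

framework: replicating-portfolio construction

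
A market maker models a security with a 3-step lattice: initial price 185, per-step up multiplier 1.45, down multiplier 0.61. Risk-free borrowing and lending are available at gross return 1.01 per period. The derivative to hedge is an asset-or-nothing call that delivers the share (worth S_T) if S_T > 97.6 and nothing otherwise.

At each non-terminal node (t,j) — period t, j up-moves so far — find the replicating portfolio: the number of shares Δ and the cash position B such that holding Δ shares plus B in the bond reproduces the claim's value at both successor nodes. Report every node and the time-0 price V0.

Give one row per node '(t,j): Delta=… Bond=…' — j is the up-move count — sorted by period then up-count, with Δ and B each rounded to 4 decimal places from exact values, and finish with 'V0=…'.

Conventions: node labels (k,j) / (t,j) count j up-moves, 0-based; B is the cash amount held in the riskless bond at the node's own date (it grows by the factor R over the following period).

Under the risk-neutral measure, an up-move has probability p* = (R−d)/(u−d) = 0.4762 and values discount at R = 1.01.
Expiry values: V(3,0)=0.0000, V(3,1)=99.8158, V(3,2)=237.2671, V(3,3)=563.9956
(2,0): S=68.8385. Δ = (V_up−V_dn)/(S_up−S_dn) = (99.8158−0.0000)/(99.8158−41.9915) = 1.7262. V = [p*·99.8158 + (1−p*)·0.0000]/1.01 = 47.0607. B = V − Δ·S = -71.7676.
(2,1): S=163.6325. Δ = (V_up−V_dn)/(S_up−S_dn) = (237.2671−99.8158)/(237.2671−99.8158) = 1.0000. V = [p*·237.2671 + (1−p*)·99.8158]/1.01 = 163.6325. B = V − Δ·S = 0.0000.
(2,2): S=388.9625. Δ = (V_up−V_dn)/(S_up−S_dn) = (563.9956−237.2671)/(563.9956−237.2671) = 1.0000. V = [p*·563.9956 + (1−p*)·237.2671]/1.01 = 388.9625. B = V − Δ·S = 0.0000.
(1,0): S=112.8500. Δ = (V_up−V_dn)/(S_up−S_dn) = (163.6325−47.0607)/(163.6325−68.8385) = 1.2297. V = [p*·163.6325 + (1−p*)·47.0607]/1.01 = 101.5555. B = V − Δ·S = -37.2204.
(1,1): S=268.2500. Δ = (V_up−V_dn)/(S_up−S_dn) = (388.9625−163.6325)/(388.9625−163.6325) = 1.0000. V = [p*·388.9625 + (1−p*)·163.6325]/1.01 = 268.2500. B = V − Δ·S = 0.0000.
(0,0): S=185.0000. Δ = (V_up−V_dn)/(S_up−S_dn) = (268.2500−101.5555)/(268.2500−112.8500) = 1.0727. V = [p*·268.2500 + (1−p*)·101.5555]/1.01 = 179.1424. B = V − Δ·S = -19.3033.
Verification: the root portfolio costs Δ(0,0)·S0 + B(0,0) = 179.1424, matching V0.

(0,0): Delta=1.0727 Bond=-19.3033
(1,0): Delta=1.2297 Bond=-37.2204
(1,1): Delta=1.0000 Bond=0.0000
(2,0): Delta=1.7262 Bond=-71.7676
(2,1): Delta=1.0000 Bond=0.0000
(2,2): Delta=1.0000 Bond=0.0000
V0=179.1424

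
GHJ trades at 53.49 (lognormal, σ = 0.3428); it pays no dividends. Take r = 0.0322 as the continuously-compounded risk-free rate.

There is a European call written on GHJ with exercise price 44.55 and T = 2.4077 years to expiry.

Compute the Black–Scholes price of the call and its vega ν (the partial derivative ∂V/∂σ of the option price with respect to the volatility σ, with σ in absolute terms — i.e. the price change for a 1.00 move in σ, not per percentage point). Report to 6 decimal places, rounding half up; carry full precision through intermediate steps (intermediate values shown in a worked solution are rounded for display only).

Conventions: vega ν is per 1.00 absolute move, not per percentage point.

σ√T = 0.3428·√2.4077 = 0.531915
d₁ = (ln(S/K) + (r+σ²/2)T) / (σ√T) = (ln(53.49/44.55) + (0.0322+0.3428²/2)·2.4077) / 0.531915 = (0.182883 + 0.218995) / 0.531915 = 0.755529
d₂ = d₁ − σ√T = 0.755529 − 0.531915 = 0.223615
e^{−rT} = 0.925401
N(d₁) = 0.775034,  N(d₂) = 0.588471
Call price V = S·N(d₁) − K·e^{−rT}·N(d₂) = 41.456583 − 24.260687 = 17.195895
φ(d₁) = (1/√(2π))·e^{−d₁²/2} = 0.299887
ν = S·φ(d₁)·√T = 24.890343

price = 17.195895
ν = 24.890343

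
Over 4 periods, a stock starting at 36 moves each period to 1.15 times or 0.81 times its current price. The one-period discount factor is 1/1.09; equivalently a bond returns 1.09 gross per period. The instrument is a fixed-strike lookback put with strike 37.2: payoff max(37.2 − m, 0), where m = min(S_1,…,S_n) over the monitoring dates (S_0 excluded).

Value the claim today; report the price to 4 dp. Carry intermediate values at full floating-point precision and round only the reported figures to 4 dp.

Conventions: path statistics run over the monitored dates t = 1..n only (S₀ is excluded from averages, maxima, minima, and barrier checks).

Risk-neutral up-probability p* = (R−d)/(u−d) = (1.09−0.81)/(1.15−0.81) = 0.8235; the claim prices as the p*-weighted sum of path payoffs discounted by R^4.
Enumerate all 2^4 = 16 price paths (U = up ×1.15, D = down ×0.81); each path with k up-moves has probability p*^k·(1−p*)^(4−k).
DDDD: m=15.4968, payoff=21.7032, prob=0.000970
UDDD: m=22.0017, payoff=15.1983, prob=0.004526
DUDD: m=22.0017, payoff=15.1983, prob=0.004526
UUDD: m=31.2369, payoff=5.9631, prob=0.021120
DDUD: m=22.0017, payoff=15.1983, prob=0.004526
UDUD: m=31.2369, payoff=5.9631, prob=0.021120
DUUD: m=29.1600, payoff=8.0400, prob=0.021120
UUUD: m=41.4000, payoff=0.0000, prob=0.098562
DDDU: m=19.1319, payoff=18.0681, prob=0.004526
UDDU: m=27.1625, payoff=10.0375, prob=0.021120
DUDU: m=27.1625, payoff=10.0375, prob=0.021120
UUDU: m=38.5641, payoff=0.0000, prob=0.098562
DDUU: m=23.6196, payoff=13.5804, prob=0.021120
UDUU: m=33.5340, payoff=3.6660, prob=0.098562
DUUU: m=29.1600, payoff=8.0400, prob=0.098562
UUUU: m=41.4000, payoff=0.0000, prob=0.459956
Price = Σ prob·payoff / R^4 = 2.595452 / 1.411582 = 1.8387

price = 1.8387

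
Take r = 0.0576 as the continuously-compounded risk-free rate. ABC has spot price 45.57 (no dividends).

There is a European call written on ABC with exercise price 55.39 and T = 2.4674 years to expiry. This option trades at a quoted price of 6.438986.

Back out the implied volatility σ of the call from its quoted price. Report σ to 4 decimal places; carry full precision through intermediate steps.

sigma = 0.2615

At σ = 0.2615 the Black–Scholes value reproduces the quote:
σ√T = 0.2615·√2.4674 = 0.410763
d₁ = (ln(S/K) + (r+σ²/2)T) / (σ√T) = (ln(45.57/55.39) + (0.0576+0.2615²/2)·2.4674) / 0.410763 = (-0.195149 + 0.226485) / 0.410763 = 0.076287
d₂ = d₁ − σ√T = 0.076287 − 0.410763 = -0.334476
e^{−rT} = 0.867515
N(d₁) = 0.530405,  N(d₂) = 0.369010
V = S·N(d₁) − K·e^{−rT}·N(d₂) = 24.170541 − 17.731556 = 6.438986 (matching the quote); vega is positive throughout, so no other σ reproduces this price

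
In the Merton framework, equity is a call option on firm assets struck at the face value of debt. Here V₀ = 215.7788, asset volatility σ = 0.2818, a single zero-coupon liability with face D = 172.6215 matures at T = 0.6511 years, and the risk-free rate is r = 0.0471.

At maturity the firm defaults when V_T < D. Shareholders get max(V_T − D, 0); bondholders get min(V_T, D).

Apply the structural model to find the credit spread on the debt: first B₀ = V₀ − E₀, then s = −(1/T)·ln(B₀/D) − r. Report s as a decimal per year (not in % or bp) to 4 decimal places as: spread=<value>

Work the structural quantities from V₀ = 215.7788 against face 172.6215:
d₁ = [ln(V₀/D) + (r + σ²/2)T] / (σ√T)
   = [ln(215.7788/172.6215) + (0.0471 + 0.5·0.2818²)·0.6511] / (0.2818·√0.6511)
   = [0.223152 + 0.056519] / 0.227387 = 1.229939
d₂ = d₁ − σ√T = 1.229939 − 0.227387 = 1.002552
N(d₁) = 0.890640,  N(d₂) = 0.841962,  e^(−rT) = 0.969799
E₀ = V₀·N(d₁) − D·e^(−rT)·N(d₂)
   = 215.7788·0.890640 − 172.6215·0.969799·0.841962 = 51.230052
B₀ = V₀ − E₀ = 215.7788 − 51.230052 = 164.548748
spread = −(1/T)·ln(B₀/D) − r = −(1/0.6511)·ln(164.548748/172.6215) − 0.0471 = 0.02645932

spread=0.0265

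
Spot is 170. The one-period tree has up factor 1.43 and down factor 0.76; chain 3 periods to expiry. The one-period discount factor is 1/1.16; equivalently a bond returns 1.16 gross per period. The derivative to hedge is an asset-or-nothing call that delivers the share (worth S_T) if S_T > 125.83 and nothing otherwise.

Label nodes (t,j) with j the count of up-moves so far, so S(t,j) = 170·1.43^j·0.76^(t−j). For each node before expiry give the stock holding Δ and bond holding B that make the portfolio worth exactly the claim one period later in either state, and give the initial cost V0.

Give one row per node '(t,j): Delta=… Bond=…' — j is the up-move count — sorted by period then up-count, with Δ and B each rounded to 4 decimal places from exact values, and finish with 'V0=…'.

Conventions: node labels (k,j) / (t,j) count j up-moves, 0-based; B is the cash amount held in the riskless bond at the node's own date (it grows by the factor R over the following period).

Under the risk-neutral measure, an up-move has probability p* = (R−d)/(u−d) = 0.5970 and values discount at R = 1.16.
At maturity the claim pays: V(3,0)=0.0000, V(3,1)=140.4146, V(3,2)=264.2011, V(3,3)=497.1152
Node (2,0) S=98.1920: V=(p*·140.4146+(1−p*)·0.0000)/1.16=72.2669; Δ=(140.4146−0.0000)/(140.4146−74.6259)=2.1343; B=V−Δ·S=-137.3071
Node (2,1) S=184.7560: V=(p*·264.2011+(1−p*)·140.4146)/1.16=184.7560; Δ=(264.2011−140.4146)/(264.2011−140.4146)=1.0000; B=V−Δ·S=0.0000
Node (2,2) S=347.6330: V=(p*·497.1152+(1−p*)·264.2011)/1.16=347.6330; Δ=(497.1152−264.2011)/(497.1152−264.2011)=1.0000; B=V−Δ·S=0.0000
Node (1,0) S=129.2000: V=(p*·184.7560+(1−p*)·72.2669)/1.16=120.1936; Δ=(184.7560−72.2669)/(184.7560−98.1920)=1.2995; B=V−Δ·S=-47.7006
Node (1,1) S=243.1000: V=(p*·347.6330+(1−p*)·184.7560)/1.16=243.1000; Δ=(347.6330−184.7560)/(347.6330−184.7560)=1.0000; B=V−Δ·S=0.0000
Node (0,0) S=170.0000: V=(p*·243.1000+(1−p*)·120.1936)/1.16=166.8712; Δ=(243.1000−120.1936)/(243.1000−129.2000)=1.0791; B=V−Δ·S=-16.5712
Sanity check at the root: Δ(0,0)·S0 + B(0,0) reproduces V0 = 166.8712.

(0,0): Delta=1.0791 Bond=-16.5712
(1,0): Delta=1.2995 Bond=-47.7006
(1,1): Delta=1.0000 Bond=0.0000
(2,0): Delta=2.1343 Bond=-137.3071
(2,1): Delta=1.0000 Bond=0.0000
(2,2): Delta=1.0000 Bond=0.0000
V0=166.8712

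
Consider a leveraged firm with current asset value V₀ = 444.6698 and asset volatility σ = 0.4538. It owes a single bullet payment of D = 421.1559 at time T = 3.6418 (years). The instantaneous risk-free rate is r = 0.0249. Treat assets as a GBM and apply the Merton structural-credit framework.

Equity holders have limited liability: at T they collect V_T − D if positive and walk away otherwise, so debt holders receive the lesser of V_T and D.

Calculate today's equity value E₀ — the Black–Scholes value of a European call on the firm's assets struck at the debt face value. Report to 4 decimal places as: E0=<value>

E0=170.7381

Apply the equity-as-call identities (strike 421.1559, horizon 3.6418 years):
d₁ = [ln(V₀/D) + (r + σ²/2)T] / (σ√T)
   = [ln(444.6698/421.1559) + (0.0249 + 0.5·0.4538²)·3.6418] / (0.4538·√3.6418)
   = [0.054329 + 0.465667] / 0.866009 = 0.600451
d₂ = d₁ − σ√T = 0.600451 − 0.866009 = -0.265559
N(d₁) = 0.725897,  N(d₂) = 0.395290,  e^(−rT) = 0.913309
E₀ = V₀·N(d₁) − D·e^(−rT)·N(d₂)
   = 444.6698·0.725897 − 421.1559·0.913309·0.395290 = 170.738109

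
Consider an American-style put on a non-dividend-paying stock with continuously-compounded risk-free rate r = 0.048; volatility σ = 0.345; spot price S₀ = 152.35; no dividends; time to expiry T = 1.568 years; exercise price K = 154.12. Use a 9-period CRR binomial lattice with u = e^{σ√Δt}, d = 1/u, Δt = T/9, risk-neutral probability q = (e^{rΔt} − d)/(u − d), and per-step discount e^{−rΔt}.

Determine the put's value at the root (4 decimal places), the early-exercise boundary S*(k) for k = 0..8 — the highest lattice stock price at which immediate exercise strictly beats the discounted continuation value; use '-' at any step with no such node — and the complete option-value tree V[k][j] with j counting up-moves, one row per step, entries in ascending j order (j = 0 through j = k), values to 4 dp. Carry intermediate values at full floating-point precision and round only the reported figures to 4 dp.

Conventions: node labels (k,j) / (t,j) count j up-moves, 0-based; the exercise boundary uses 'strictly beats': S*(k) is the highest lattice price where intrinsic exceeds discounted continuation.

price = 22.7147
boundary = - - - 98.9062 85.6414 98.9062 85.6414 98.9062 114.2255
tree:
22.7147
31.4628 14.1094
42.3434 20.8142 7.4577
55.2138 29.8350 11.8962 3.0223
68.4786 41.3647 18.4915 5.3194 0.7125
79.9643 55.2138 27.8337 9.2036 1.4174 0.0000
89.9097 68.4786 40.2289 15.5665 2.8198 0.0000 0.0000
98.5212 79.9643 55.2138 25.5108 5.6098 0.0000 0.0000 0.0000
105.9778 89.9097 68.4786 39.8945 11.1602 0.0000 0.0000 0.0000 0.0000
112.4344 98.5212 79.9643 55.2138 22.2024 0.0000 0.0000 0.0000 0.0000 0.0000

params: Δt=0.17422 u=1.15489 d=0.86589 q=0.49312 e^(-rΔt)=0.99167
t_9 payoffs: 112.4344 98.5212 79.9643 55.2138 22.2024 0.0000 0.0000 0.0000 0.0000 0.0000
t_8: node(8,0) S=48.1422 payoff=105.9778 vs cont=104.6944 → 105.9778 [stop]  node(8,1) S=64.2103 payoff=89.9097 vs cont=88.6262 → 89.9097 [stop]  node(8,2) S=85.6414 payoff=68.4786 vs cont=67.1951 → 68.4786 [stop]  node(8,3) S=114.2255 payoff=39.8945 vs cont=38.6110 → 39.8945 [stop]  node(8,4) S=152.3500 payoff=1.7700 vs cont=11.1602 → 11.1602 [wait]  node(8,5) S=203.1991 payoff=0.0000 vs cont=0.0000 → 0.0000 [wait]  node(8,6) S=271.0197 payoff=0.0000 vs cont=0.0000 → 0.0000 [wait]  node(8,7) S=361.4766 payoff=0.0000 vs cont=0.0000 → 0.0000 [wait]  node(8,8) S=482.1247 payoff=0.0000 vs cont=0.0000 → 0.0000 [wait]  ⇒ S*(8)=114.2255
t_7: node(7,0) S=55.5988 payoff=98.5212 vs cont=97.2378 → 98.5212 [stop]  node(7,1) S=74.1557 payoff=79.9643 vs cont=78.6808 → 79.9643 [stop]  node(7,2) S=98.9062 payoff=55.2138 vs cont=53.9303 → 55.2138 [stop]  node(7,3) S=131.9176 payoff=22.2024 vs cont=25.5108 → 25.5108 [wait]  node(7,4) S=175.9471 payoff=0.0000 vs cont=5.6098 → 5.6098 [wait]  node(7,5) S=234.6720 payoff=0.0000 vs cont=0.0000 → 0.0000 [wait]  node(7,6) S=312.9972 payoff=0.0000 vs cont=0.0000 → 0.0000 [wait]  node(7,7) S=417.4647 payoff=0.0000 vs cont=0.0000 → 0.0000 [wait]  ⇒ S*(7)=98.9062
t_6: node(6,0) S=64.2103 payoff=89.9097 vs cont=88.6262 → 89.9097 [stop]  node(6,1) S=85.6414 payoff=68.4786 vs cont=67.1951 → 68.4786 [stop]  node(6,2) S=114.2255 payoff=39.8945 vs cont=40.2289 → 40.2289 [wait]  node(6,3) S=152.3500 payoff=1.7700 vs cont=15.5665 → 15.5665 [wait]  node(6,4) S=203.1991 payoff=0.0000 vs cont=2.8198 → 2.8198 [wait]  node(6,5) S=271.0197 payoff=0.0000 vs cont=0.0000 → 0.0000 [wait]  node(6,6) S=361.4766 payoff=0.0000 vs cont=0.0000 → 0.0000 [wait]  ⇒ S*(6)=85.6414
t_5: node(5,0) S=74.1557 payoff=79.9643 vs cont=78.6808 → 79.9643 [stop]  node(5,1) S=98.9062 payoff=55.2138 vs cont=54.0938 → 55.2138 [stop]  node(5,2) S=131.9176 payoff=22.2024 vs cont=27.8337 → 27.8337 [wait]  node(5,3) S=175.9471 payoff=0.0000 vs cont=9.2036 → 9.2036 [wait]  node(5,4) S=234.6720 payoff=0.0000 vs cont=1.4174 → 1.4174 [wait]  node(5,5) S=312.9972 payoff=0.0000 vs cont=0.0000 → 0.0000 [wait]  ⇒ S*(5)=98.9062
t_4: node(4,0) S=85.6414 payoff=68.4786 vs cont=67.1951 → 68.4786 [stop]  node(4,1) S=114.2255 payoff=39.8945 vs cont=41.3647 → 41.3647 [wait]  node(4,2) S=152.3500 payoff=1.7700 vs cont=18.4915 → 18.4915 [wait]  node(4,3) S=203.1991 payoff=0.0000 vs cont=5.3194 → 5.3194 [wait]  node(4,4) S=271.0197 payoff=0.0000 vs cont=0.7125 → 0.7125 [wait]  ⇒ S*(4)=85.6414
t_3: node(3,0) S=98.9062 payoff=55.2138 vs cont=54.6493 → 55.2138 [stop]  node(3,1) S=131.9176 payoff=22.2024 vs cont=29.8350 → 29.8350 [wait]  node(3,2) S=175.9471 payoff=0.0000 vs cont=11.8962 → 11.8962 [wait]  node(3,3) S=234.6720 payoff=0.0000 vs cont=3.0223 → 3.0223 [wait]  ⇒ S*(3)=98.9062
t_2: node(2,0) S=114.2255 payoff=39.8945 vs cont=42.3434 → 42.3434 [wait]  node(2,1) S=152.3500 payoff=1.7700 vs cont=20.8142 → 20.8142 [wait]  node(2,2) S=203.1991 payoff=0.0000 vs cont=7.4577 → 7.4577 [wait]  ⇒ S*(2)=-
t_1: node(1,0) S=131.9176 payoff=22.2024 vs cont=31.4628 → 31.4628 [wait]  node(1,1) S=175.9471 payoff=0.0000 vs cont=14.1094 → 14.1094 [wait]  ⇒ S*(1)=-
t_0: node(0,0) S=152.3500 payoff=1.7700 vs cont=22.7147 → 22.7147 [wait]  ⇒ S*(0)=-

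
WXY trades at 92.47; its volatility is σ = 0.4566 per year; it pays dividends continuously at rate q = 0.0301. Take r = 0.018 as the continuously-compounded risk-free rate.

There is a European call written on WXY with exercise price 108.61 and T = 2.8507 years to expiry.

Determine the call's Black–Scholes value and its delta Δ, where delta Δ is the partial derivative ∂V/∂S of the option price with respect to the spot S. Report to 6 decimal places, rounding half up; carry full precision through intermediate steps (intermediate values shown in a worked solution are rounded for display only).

σ√T = 0.4566·√2.8507 = 0.770924
d₁ = (ln(S/K) + (r−q+σ²/2)T) / (σ√T) = (ln(92.47/108.61) + (0.018−0.0301+0.4566²/2)·2.8507) / 0.770924 = (-0.160879 + 0.262669) / 0.770924 = 0.132035
d₂ = d₁ − σ√T = 0.132035 − 0.770924 = -0.638889
e^{−rT} = 0.949982
e^{−qT} = 0.917772
N(d₁) = 0.552522,  N(d₂) = 0.261448
Call price V = S·e^{−qT}·N(d₁) − K·e^{−rT}·N(d₂) = 46.890541 − 26.975520 = 19.915021
Δ = e^{−qT}·N(d₁) = 0.507089

price = 19.915021
Δ = 0.507089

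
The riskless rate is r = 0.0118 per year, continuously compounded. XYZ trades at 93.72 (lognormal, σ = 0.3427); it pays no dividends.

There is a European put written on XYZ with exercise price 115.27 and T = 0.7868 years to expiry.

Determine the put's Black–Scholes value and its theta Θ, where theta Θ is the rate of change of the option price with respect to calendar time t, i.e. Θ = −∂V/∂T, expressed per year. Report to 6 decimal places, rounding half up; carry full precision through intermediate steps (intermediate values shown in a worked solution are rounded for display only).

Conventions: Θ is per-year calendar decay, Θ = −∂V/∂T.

price = 25.337511
Θ = -5.316273

σ√T = 0.3427·√0.7868 = 0.303981
d₁ = (ln(S/K) + (r+σ²/2)T) / (σ√T) = (ln(93.72/115.27) + (0.0118+0.3427²/2)·0.7868) / 0.303981 = (-0.206966 + 0.055486) / 0.303981 = -0.498318
d₂ = d₁ − σ√T = -0.498318 − 0.303981 = -0.802299
e^{−rT} = 0.990759
N(−d₁) = 0.690870,  N(−d₂) = 0.788810
Put price V = K·e^{−rT}·N(−d₂) − S·N(−d₁) = 90.085852 − 64.748341 = 25.337511
φ(d₁) = (1/√(2π))·e^{−d₁²/2} = 0.352361
Θ = −S·φ(d₁)·σ/(2√T) + r·K·e^{−rT}·N(−d₂) = −6.379286 + 1.063013 = -5.316273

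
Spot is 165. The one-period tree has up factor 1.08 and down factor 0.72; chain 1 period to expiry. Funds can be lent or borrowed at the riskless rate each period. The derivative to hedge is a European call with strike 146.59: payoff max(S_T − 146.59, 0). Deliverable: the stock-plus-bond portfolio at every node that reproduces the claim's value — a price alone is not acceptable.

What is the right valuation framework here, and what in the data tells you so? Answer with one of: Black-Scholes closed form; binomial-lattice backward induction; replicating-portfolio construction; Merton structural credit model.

framework: replicating-portfolio construction

Key observation: since the answer must list Δ and B at each node of the 1.08/0.72 lattice on 165, the replicating-portfolio method — solving the two-state system at every node — is the one that applies.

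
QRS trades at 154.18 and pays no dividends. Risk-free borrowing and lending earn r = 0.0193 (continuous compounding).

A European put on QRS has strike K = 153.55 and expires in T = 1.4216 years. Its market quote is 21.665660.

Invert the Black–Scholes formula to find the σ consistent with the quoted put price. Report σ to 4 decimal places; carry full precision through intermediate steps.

sigma = 0.3344

At σ = 0.3344 the Black–Scholes value reproduces the quote:
σ√T = 0.3344·√1.4216 = 0.398708
d₁ = (ln(S/K) + (r+σ²/2)T) / (σ√T) = (ln(154.18/153.55) + (0.0193+0.3344²/2)·1.4216) / 0.398708 = (0.004095 + 0.106921) / 0.398708 = 0.278438
d₂ = d₁ − σ√T = 0.278438 − 0.398708 = -0.120270
e^{−rT} = 0.972936
N(−d₁) = 0.390338,  N(−d₂) = 0.547865
V = K·e^{−rT}·N(−d₂) − S·N(−d₁) = 81.847990 − 60.182330 = 21.665660 (equal to the quote); since ∂V/∂σ > 0 for all σ, the implied volatility is unique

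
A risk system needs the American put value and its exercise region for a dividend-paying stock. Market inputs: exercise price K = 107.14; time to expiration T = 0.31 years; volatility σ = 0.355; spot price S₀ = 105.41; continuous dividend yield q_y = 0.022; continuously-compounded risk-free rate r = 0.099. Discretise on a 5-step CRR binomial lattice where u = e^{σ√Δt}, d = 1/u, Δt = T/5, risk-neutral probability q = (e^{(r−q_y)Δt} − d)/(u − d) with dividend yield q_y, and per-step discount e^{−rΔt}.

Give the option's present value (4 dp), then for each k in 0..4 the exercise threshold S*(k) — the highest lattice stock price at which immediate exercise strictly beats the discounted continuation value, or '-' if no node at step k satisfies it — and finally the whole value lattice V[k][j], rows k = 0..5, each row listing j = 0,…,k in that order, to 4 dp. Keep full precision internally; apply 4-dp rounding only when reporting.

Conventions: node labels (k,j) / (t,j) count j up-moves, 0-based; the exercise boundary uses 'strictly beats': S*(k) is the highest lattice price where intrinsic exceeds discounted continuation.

params: Δt=0.06200 u=1.09242 d=0.91540 q=0.50495 e^(-rΔt)=0.99388
t_5 payoffs: 39.3858 26.2836 10.6477 0.0000 0.0000 0.0000
t_4: node(4,0) S=74.0159 payoff=33.1241 vs cont=32.5693 → 33.1241 [stop]  node(4,1) S=88.3290 payoff=18.8110 vs cont=18.2757 → 18.8110 [stop]  node(4,2) S=105.4100 payoff=1.7300 vs cont=5.2389 → 5.2389 [wait]  node(4,3) S=125.7941 payoff=0.0000 vs cont=0.0000 → 0.0000 [wait]  node(4,4) S=150.1200 payoff=0.0000 vs cont=0.0000 → 0.0000 [wait]  ⇒ S*(4)=88.3290
t_3: node(3,0) S=80.8564 payoff=26.2836 vs cont=25.7382 → 26.2836 [stop]  node(3,1) S=96.4923 payoff=10.6477 vs cont=11.8846 → 11.8846 [wait]  node(3,2) S=115.1519 payoff=0.0000 vs cont=2.5777 → 2.5777 [wait]  node(3,3) S=137.4198 payoff=0.0000 vs cont=0.0000 → 0.0000 [wait]  ⇒ S*(3)=80.8564
t_2: node(2,0) S=88.3290 payoff=18.8110 vs cont=18.8965 → 18.8965 [wait]  node(2,1) S=105.4100 payoff=1.7300 vs cont=7.1411 → 7.1411 [wait]  node(2,2) S=125.7941 payoff=0.0000 vs cont=1.2683 → 1.2683 [wait]  ⇒ S*(2)=-
t_1: node(1,0) S=96.4923 payoff=10.6477 vs cont=12.8813 → 12.8813 [wait]  node(1,1) S=115.1519 payoff=0.0000 vs cont=4.1501 → 4.1501 [wait]  ⇒ S*(1)=-
t_0: node(0,0) S=105.4100 payoff=1.7300 vs cont=8.4206 → 8.4206 [wait]  ⇒ S*(0)=-

price = 8.4206
boundary = - - - 80.8564 88.3290
tree:
8.4206
12.8813 4.1501
18.8965 7.1411 1.2683
26.2836 11.8846 2.5777 0.0000
33.1241 18.8110 5.2389 0.0000 0.0000
39.3858 26.2836 10.6477 0.0000 0.0000 0.0000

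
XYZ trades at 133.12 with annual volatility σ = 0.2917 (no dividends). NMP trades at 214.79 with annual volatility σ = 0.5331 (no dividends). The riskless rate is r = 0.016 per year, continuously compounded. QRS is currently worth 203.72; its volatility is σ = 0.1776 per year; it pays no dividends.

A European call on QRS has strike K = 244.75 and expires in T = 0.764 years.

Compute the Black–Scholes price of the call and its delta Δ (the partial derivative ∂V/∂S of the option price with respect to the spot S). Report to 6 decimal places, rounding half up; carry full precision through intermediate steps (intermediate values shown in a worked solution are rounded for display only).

price = 2.344177
Δ = 0.152527

σ√T = 0.1776·√0.764 = 0.155235
d₁ = (ln(S/K) + (r+σ²/2)T) / (σ√T) = (ln(203.72/244.75) + (0.016+0.1776²/2)·0.764) / 0.155235 = (-0.183491 + 0.024273) / 0.155235 = -1.025657
d₂ = d₁ − σ√T = -1.025657 − 0.155235 = -1.180892
e^{−rT} = 0.987850
N(d₁) = 0.152527,  N(d₂) = 0.118823
Call price V = S·N(d₁) − K·e^{−rT}·N(d₂) = 31.072739 − 28.728562 = 2.344177
Δ = N(d₁) = 0.152527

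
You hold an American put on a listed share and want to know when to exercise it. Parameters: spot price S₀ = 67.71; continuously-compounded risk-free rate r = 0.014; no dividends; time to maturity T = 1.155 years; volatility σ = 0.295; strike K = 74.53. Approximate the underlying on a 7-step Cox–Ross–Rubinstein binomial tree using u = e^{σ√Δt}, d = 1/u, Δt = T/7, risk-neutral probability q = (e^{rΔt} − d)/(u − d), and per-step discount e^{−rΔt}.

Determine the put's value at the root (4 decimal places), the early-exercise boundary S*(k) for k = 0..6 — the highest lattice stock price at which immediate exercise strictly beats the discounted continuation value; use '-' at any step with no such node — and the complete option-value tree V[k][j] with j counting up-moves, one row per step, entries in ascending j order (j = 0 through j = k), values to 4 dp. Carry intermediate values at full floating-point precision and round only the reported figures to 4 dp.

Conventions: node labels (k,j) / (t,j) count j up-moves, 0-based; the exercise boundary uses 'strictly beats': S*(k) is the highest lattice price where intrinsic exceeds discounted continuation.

Δt=0.16500, u=1.12730, d=0.88707, q=0.47971, disc=e^(-rΔt)=0.99769
k=7 terminal: V=max(K-S,0) → 45.2640 37.3383 27.2662 14.4664 0.0000 0.0000 0.0000 0.0000
k=6: j=0 S=32.9917 intr=41.5383 cont=41.3663 V=41.5383[EX]; j=1 S=41.9264 intr=32.6036 cont=32.4316 V=32.6036[EX]; j=2 S=53.2807 intr=21.2493 cont=21.0773 V=21.2493[EX]; j=3 S=67.7100 intr=6.8200 cont=7.5094 V=7.5094[hold]; j=4 S=86.0469 intr=0.0000 cont=0.0000 V=0.0000[hold]; j=5 S=109.3498 intr=0.0000 cont=0.0000 V=0.0000[hold]; j=6 S=138.9635 intr=0.0000 cont=0.0000 V=0.0000[hold]  S*(6)=53.2807
k=5: j=0 S=37.1917 intr=37.3383 cont=37.1663 V=37.3383[EX]; j=1 S=47.2638 intr=27.2662 cont=27.0942 V=27.2662[EX]; j=2 S=60.0636 intr=14.4664 cont=14.6244 V=14.6244[hold]; j=3 S=76.3298 intr=0.0000 cont=3.8981 V=3.8981[hold]; j=4 S=97.0011 intr=0.0000 cont=0.0000 V=0.0000[hold]; j=5 S=123.2706 intr=0.0000 cont=0.0000 V=0.0000[hold]  S*(5)=47.2638
k=4: j=0 S=41.9264 intr=32.6036 cont=32.4316 V=32.6036[EX]; j=1 S=53.2807 intr=21.2493 cont=21.1529 V=21.2493[EX]; j=2 S=67.7100 intr=6.8200 cont=9.4570 V=9.4570[hold]; j=3 S=86.0469 intr=0.0000 cont=2.0235 V=2.0235[hold]; j=4 S=109.3498 intr=0.0000 cont=0.0000 V=0.0000[hold]  S*(4)=53.2807
k=3: j=0 S=47.2638 intr=27.2662 cont=27.0942 V=27.2662[EX]; j=1 S=60.0636 intr=14.4664 cont=15.5565 V=15.5565[hold]; j=2 S=76.3298 intr=0.0000 cont=5.8775 V=5.8775[hold]; j=3 S=97.0011 intr=0.0000 cont=1.0504 V=1.0504[hold]  S*(3)=47.2638
k=2: j=0 S=53.2807 intr=21.2493 cont=21.5990 V=21.5990[hold]; j=1 S=67.7100 intr=6.8200 cont=10.8883 V=10.8883[hold]; j=2 S=86.0469 intr=0.0000 cont=3.5537 V=3.5537[hold]  S*(2)=-
k=1: j=0 S=60.0636 intr=14.4664 cont=16.4230 V=16.4230[hold]; j=1 S=76.3298 intr=0.0000 cont=7.3528 V=7.3528[hold]  S*(1)=-
k=0: j=0 S=67.7100 intr=6.8200 cont=12.0442 V=12.0442[hold]  S*(0)=-

price = 12.0442
boundary = - - - 47.2638 53.2807 47.2638 53.2807
tree:
12.0442
16.4230 7.3528
21.5990 10.8883 3.5537
27.2662 15.5565 5.8775 1.0504
32.6036 21.2493 9.4570 2.0235 0.0000
37.3383 27.2662 14.6244 3.8981 0.0000 0.0000
41.5383 32.6036 21.2493 7.5094 0.0000 0.0000 0.0000
45.2640 37.3383 27.2662 14.4664 0.0000 0.0000 0.0000 0.0000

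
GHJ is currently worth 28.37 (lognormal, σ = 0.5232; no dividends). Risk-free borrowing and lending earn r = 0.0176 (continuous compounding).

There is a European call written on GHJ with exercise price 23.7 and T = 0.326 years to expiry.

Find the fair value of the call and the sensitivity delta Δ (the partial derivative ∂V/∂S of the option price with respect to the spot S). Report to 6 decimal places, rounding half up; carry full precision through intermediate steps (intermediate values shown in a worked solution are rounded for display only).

price = 6.056282
Δ = 0.779542

σ√T = 0.5232·√0.326 = 0.298728
d₁ = (ln(S/K) + (r+σ²/2)T) / (σ√T) = (ln(28.37/23.7) + (0.0176+0.5232²/2)·0.326) / 0.298728 = (0.179857 + 0.050357) / 0.298728 = 0.770647
d₂ = d₁ − σ√T = 0.770647 − 0.298728 = 0.471919
e^{−rT} = 0.994279
N(d₁) = 0.779542,  N(d₂) = 0.681508
Call price V = S·N(d₁) − K·e^{−rT}·N(d₂) = 22.115603 − 16.059321 = 6.056282
Δ = N(d₁) = 0.779542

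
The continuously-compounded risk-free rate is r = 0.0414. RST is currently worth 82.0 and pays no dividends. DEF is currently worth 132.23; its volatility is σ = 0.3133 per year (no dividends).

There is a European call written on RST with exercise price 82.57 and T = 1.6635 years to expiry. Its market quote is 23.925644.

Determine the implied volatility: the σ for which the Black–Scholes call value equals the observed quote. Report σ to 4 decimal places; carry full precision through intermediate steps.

At σ = 0.5327 the Black–Scholes value reproduces the quote:
σ√T = 0.5327·√1.6635 = 0.687059
d₁ = (ln(S/K) + (r+σ²/2)T) / (σ√T) = (ln(82.0/82.57) + (0.0414+0.5327²/2)·1.6635) / 0.687059 = (-0.006927 + 0.304894) / 0.687059 = 0.433684
d₂ = d₁ − σ√T = 0.433684 − 0.687059 = -0.253375
e^{−rT} = 0.933449
N(d₁) = 0.667741,  N(d₂) = 0.399989
V = S·N(d₁) − K·e^{−rT}·N(d₂) = 54.754778 − 30.829134 = 23.925644 (the observed quote) — the price is monotone increasing in volatility, hence this σ is the only solution

sigma = 0.5327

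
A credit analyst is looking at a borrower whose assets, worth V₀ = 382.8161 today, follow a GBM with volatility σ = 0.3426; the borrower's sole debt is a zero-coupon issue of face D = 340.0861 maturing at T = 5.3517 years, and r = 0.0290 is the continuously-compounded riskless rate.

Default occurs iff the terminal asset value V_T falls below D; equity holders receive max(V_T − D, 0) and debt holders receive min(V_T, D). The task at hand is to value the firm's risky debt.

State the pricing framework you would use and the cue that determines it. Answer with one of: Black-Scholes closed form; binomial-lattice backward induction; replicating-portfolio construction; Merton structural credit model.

Key observation: the question is about default risk generated by asset-value dynamics against a debt face of 340.0861 — the structural framework prices exactly that.

framework: Merton structural credit model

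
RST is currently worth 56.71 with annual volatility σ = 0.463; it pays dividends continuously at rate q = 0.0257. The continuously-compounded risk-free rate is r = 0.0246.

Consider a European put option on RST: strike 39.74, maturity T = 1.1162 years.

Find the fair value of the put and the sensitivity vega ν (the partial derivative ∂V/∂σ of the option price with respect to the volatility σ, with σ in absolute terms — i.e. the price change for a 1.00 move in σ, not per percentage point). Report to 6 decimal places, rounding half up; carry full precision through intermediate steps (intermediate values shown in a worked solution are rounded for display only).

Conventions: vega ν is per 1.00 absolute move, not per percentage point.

σ√T = 0.463·√1.1162 = 0.489161
d₁ = (ln(S/K) + (r−q+σ²/2)T) / (σ√T) = (ln(56.71/39.74) + (0.0246−0.0257+0.463²/2)·1.1162) / 0.489161 = (0.355592 + 0.118412) / 0.489161 = 0.969014
d₂ = d₁ − σ√T = 0.969014 − 0.489161 = 0.479852
e^{−rT} = 0.972915
e^{−qT} = 0.971721
N(−d₁) = 0.166269,  N(−d₂) = 0.315666
Put price V = K·e^{−rT}·N(−d₂) − S·e^{−qT}·N(−d₁) = 12.204805 − 9.162482 = 3.042322
φ(d₁) = (1/√(2π))·e^{−d₁²/2} = 0.249466
ν = S·e^{−qT}·φ(d₁)·√T = 14.523922

price = 3.042322
ν = 14.523922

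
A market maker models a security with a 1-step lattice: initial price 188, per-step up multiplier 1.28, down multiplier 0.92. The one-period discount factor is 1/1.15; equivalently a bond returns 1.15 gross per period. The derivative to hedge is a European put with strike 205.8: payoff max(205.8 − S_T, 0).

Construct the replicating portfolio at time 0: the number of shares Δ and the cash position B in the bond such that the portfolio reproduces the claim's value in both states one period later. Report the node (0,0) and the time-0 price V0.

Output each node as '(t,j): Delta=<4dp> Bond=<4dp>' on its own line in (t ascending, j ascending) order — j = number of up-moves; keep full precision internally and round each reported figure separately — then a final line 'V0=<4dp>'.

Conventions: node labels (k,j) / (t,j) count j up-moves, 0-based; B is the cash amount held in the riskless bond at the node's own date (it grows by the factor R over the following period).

Arbitrage-free pricing uses the up-move probability p* = (R−d)/(u−d) = 0.6389, discounting each step at R = 1.15.
Terminal payoffs: V(1,0)=32.8400, V(1,1)=0.0000
  t=0,j=0: stock 188.0000 → up 240.6400 (V=0.0000), down 172.9600 (V=32.8400). Price 10.3121; hedge Δ=-0.4852, bond B=101.5343.
As a check, the time-0 holding Δ(0,0)·S0 + B(0,0) comes to 10.3121 — exactly V0.

(0,0): Delta=-0.4852 Bond=101.5343
V0=10.3121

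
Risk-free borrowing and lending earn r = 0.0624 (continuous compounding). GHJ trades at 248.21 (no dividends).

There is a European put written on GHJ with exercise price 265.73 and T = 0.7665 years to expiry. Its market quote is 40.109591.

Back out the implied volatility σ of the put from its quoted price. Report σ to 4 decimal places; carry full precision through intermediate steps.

At σ = 0.4307 the Black–Scholes value reproduces the quote:
σ√T = 0.4307·√0.7665 = 0.377078
d₁ = (ln(S/K) + (r+σ²/2)T) / (σ√T) = (ln(248.21/265.73) + (0.0624+0.4307²/2)·0.7665) / 0.377078 = (-0.068206 + 0.118923) / 0.377078 = 0.134502
d₂ = d₁ − σ√T = 0.134502 − 0.377078 = -0.242575
e^{−rT} = 0.953296
N(−d₁) = 0.446503,  N(−d₂) = 0.595833
V = K·e^{−rT}·N(−d₂) − S·N(−d₁) = 150.936024 − 110.826433 = 40.109591 (equal to the quote); since ∂V/∂σ > 0 for all σ, the implied volatility is unique

sigma = 0.4307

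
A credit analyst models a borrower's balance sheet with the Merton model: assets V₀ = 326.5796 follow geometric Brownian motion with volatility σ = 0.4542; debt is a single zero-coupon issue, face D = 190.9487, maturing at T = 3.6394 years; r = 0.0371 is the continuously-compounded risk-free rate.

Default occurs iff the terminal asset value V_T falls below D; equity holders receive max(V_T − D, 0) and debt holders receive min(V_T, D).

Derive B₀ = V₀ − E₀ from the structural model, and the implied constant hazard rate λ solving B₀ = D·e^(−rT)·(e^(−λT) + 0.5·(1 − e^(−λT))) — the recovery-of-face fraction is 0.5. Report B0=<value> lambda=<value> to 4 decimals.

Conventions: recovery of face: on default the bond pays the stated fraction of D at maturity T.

B0=142.7857 lambda=0.0934

With assets at 326.5796 and a single debt payment of 190.9487 at 3.6394 years:
d₁ = [ln(V₀/D) + (r + σ²/2)T] / (σ√T)
   = [ln(326.5796/190.9487) + (0.0371 + 0.5·0.4542²)·3.6394] / (0.4542·√3.6394)
   = [0.536669 + 0.510422] / 0.866487 = 1.208432
d₂ = d₁ − σ√T = 1.208432 − 0.866487 = 0.341945
N(d₁) = 0.886559,  N(d₂) = 0.633804,  e^(−rT) = 0.873697
E₀ = V₀·N(d₁) − D·e^(−rT)·N(d₂)
   = 326.5796·0.886559 − 190.9487·0.873697·0.633804 = 183.793906
B₀ = V₀ − E₀ = 326.5796 − 183.793906 = 142.785694
e^(−λT) = (B₀·e^(rT)/D − 0.5)/(1 − 0.5) = (142.7857·1.144562/190.9487 − 0.5)/0.5 = 0.71173764
λ = −ln(0.71173764)/3.6394 = 0.093435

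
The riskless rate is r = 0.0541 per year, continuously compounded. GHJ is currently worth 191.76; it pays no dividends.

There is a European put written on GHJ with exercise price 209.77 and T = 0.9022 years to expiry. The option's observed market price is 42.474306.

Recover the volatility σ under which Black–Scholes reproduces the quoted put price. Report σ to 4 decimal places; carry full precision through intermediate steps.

At σ = 0.5221 the Black–Scholes value reproduces the quote:
σ√T = 0.5221·√0.9022 = 0.495913
d₁ = (ln(S/K) + (r+σ²/2)T) / (σ√T) = (ln(191.76/209.77) + (0.0541+0.5221²/2)·0.9022) / 0.495913 = (-0.089767 + 0.171774) / 0.495913 = 0.165365
d₂ = d₁ − σ√T = 0.165365 − 0.495913 = -0.330548
e^{−rT} = 0.952363
N(−d₁) = 0.434328,  N(−d₂) = 0.629507
V = K·e^{−rT}·N(−d₂) − S·N(−d₁) = 125.761115 − 83.286809 = 42.474306 (equal to the quote); since ∂V/∂σ > 0 for all σ, the implied volatility is unique

sigma = 0.5221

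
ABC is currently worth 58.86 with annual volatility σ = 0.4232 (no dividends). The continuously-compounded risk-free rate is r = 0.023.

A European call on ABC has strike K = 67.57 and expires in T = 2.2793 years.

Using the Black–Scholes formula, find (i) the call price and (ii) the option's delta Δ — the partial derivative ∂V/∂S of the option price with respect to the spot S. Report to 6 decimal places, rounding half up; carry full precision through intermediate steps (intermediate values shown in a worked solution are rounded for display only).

σ√T = 0.4232·√2.2793 = 0.638920
d₁ = (ln(S/K) + (r+σ²/2)T) / (σ√T) = (ln(58.86/67.57) + (0.023+0.4232²/2)·2.2793) / 0.638920 = (-0.138002 + 0.256533) / 0.638920 = 0.185518
d₂ = d₁ − σ√T = 0.185518 − 0.638920 = -0.453402
e^{−rT} = 0.948927
N(d₁) = 0.573588,  N(d₂) = 0.325130
Call price V = S·N(d₁) − K·e^{−rT}·N(d₂) = 33.761416 − 20.846969 = 12.914447
Δ = N(d₁) = 0.573588

price = 12.914447
Δ = 0.573588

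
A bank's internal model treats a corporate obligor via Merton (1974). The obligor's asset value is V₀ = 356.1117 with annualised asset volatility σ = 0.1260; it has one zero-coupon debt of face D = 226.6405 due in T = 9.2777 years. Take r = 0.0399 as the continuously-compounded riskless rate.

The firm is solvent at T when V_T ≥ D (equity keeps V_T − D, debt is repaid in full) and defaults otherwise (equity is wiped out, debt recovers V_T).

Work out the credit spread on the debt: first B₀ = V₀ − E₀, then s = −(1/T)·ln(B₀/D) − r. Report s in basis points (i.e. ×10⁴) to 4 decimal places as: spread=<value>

spread=3.5449

Equity is a call on the firm's assets struck at D = 226.6405:
d₁ = [ln(V₀/D) + (r + σ²/2)T] / (σ√T)
   = [ln(356.1117/226.6405) + (0.0399 + 0.5·0.1260²)·9.2777] / (0.1260·√9.2777)
   = [0.451879 + 0.443827] / 0.383787 = 2.333860
d₂ = d₁ − σ√T = 2.333860 − 0.383787 = 1.950072
N(d₁) = 0.990198,  N(d₂) = 0.974416,  e^(−rT) = 0.690610
E₀ = V₀·N(d₁) − D·e^(−rT)·N(d₂)
   = 356.1117·0.990198 − 226.6405·0.690610·0.974416 = 200.105470
B₀ = V₀ − E₀ = 356.1117 − 200.105470 = 156.006230
spread = −(1/T)·ln(B₀/D) − r = −(1/9.2777)·ln(156.006230/226.6405) − 0.0399 = 0.00035449
in basis points: 0.00035449 × 10⁴ = 3.5449 bp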